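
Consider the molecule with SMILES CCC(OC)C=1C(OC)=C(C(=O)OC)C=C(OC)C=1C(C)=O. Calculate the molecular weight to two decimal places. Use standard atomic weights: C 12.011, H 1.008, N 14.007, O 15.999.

First, the molecular formula is C16H22O6 (counting implicit H from valence).
  C: 16 × 12.011 = 192.176
  H: 22 × 1.008 = 22.176
  O: 6 × 15.999 = 95.994
Sum: 16×12.011 + 22×1.008 + 6×15.999 = 310.346 → 310.35 g/mol.

310.35 g/mol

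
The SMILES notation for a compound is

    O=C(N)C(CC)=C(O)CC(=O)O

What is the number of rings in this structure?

0

In SMILES, each pair of matching ring-closure digits denotes one ring-closing bond; the number of such bonds equals the number of independent rings.
Ring-closure bonds here: 0.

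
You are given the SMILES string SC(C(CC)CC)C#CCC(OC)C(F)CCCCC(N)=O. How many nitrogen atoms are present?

1

Scan the SMILES for N atoms (remember two-letter symbols like Cl and Br are single atoms).
Nitrogen count: 1.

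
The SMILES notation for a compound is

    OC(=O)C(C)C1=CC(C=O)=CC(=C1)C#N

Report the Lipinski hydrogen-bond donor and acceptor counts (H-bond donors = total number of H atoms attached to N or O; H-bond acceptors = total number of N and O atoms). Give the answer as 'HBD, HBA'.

1, 4

Donors: find every N or O and count the H atoms it carries.
  atom 1 (O): bond orders sum to 1 → 1 H
  atom 3 (O): bond orders sum to 2 → 0 H
  atom 10 (O): bond orders sum to 2 → 0 H
  atom 15 (N): bond orders sum to 3 → 0 H
Lipinski HBD = 1.
Acceptors: N atoms = 1, O atoms = 3 → HBA = 4.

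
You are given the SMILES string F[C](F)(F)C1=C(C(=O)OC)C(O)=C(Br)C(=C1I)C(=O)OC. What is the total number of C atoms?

Count every carbon token in the SMILES (each C, including those in ring-closure positions and inside branches).
Carbon count: 11.

11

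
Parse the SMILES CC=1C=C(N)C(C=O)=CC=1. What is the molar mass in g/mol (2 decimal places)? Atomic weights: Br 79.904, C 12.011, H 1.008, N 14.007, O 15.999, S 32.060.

First, the molecular formula is C8H9NO (counting implicit H from valence).
  C: 8 × 12.011 = 96.088
  H: 9 × 1.008 = 9.072
  N: 1 × 14.007 = 14.007
  O: 1 × 15.999 = 15.999
Sum: 8×12.011 + 9×1.008 + 1×14.007 + 1×15.999 = 135.166 → 135.17 g/mol.

135.17 g/mol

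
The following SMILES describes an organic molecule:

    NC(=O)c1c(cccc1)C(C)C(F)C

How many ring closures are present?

In SMILES, each pair of matching ring-closure digits denotes one ring-closing bond; the number of such bonds equals the number of independent rings.
Ring-closure bonds here: 1.

1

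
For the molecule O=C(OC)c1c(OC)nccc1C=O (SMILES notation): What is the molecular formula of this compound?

C9H9NO4

Walk through each heavy atom and fill implicit hydrogens from standard valence (C 4, N 3, O 2, S 2, halogen 1); for lowercase aromatic atoms, an aromatic c carries 1 H when it has two neighbours and 0 H with three, and aromatic n carries 0 H:
  atom 1: O, bond orders sum to 2 (valence 2) → 0 H
  atom 2: C, bond orders sum to 4 (valence 4) → 0 H
  atom 3: O, bond orders sum to 2 (valence 2) → 0 H
  atom 4: C, bond orders sum to 1 (valence 4) → 3 H
  atom 5: aromatic c, 3 neighbours → 0 H
  atom 6: aromatic c, 3 neighbours → 0 H
  atom 7: O, bond orders sum to 2 (valence 2) → 0 H
  atom 8: C, bond orders sum to 1 (valence 4) → 3 H
  atom 9: aromatic n, 2 neighbours → 0 H
  atom 10: aromatic c, 2 neighbours → 1 H
  atom 11: aromatic c, 2 neighbours → 1 H
  atom 12: aromatic c, 3 neighbours → 0 H
  atom 13: C, bond orders sum to 3 (valence 4) → 1 H
  atom 14: O, bond orders sum to 2 (valence 2) → 0 H
Totals → C:9, H:9, N:1, O:4.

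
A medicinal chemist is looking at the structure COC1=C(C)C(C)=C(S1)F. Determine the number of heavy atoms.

10

Every atom symbol written in the SMILES (organic subset) is one heavy atom; implicit H are not written.
Heavy atoms by element → C:7, F:1, O:1, S:1.
Total: 10.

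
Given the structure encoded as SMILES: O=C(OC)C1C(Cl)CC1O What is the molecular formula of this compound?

C6H9ClO3

Walk through each heavy atom and fill implicit hydrogens from standard valence (C 4, N 3, O 2, S 2, halogen 1):
  atom 1: O, bond orders sum to 2 (valence 2) → 0 H
  atom 2: C, bond orders sum to 4 (valence 4) → 0 H
  atom 3: O, bond orders sum to 2 (valence 2) → 0 H
  atom 4: C, bond orders sum to 1 (valence 4) → 3 H
  atom 5: C, bond orders sum to 3 (valence 4) → 1 H
  atom 6: C, bond orders sum to 3 (valence 4) → 1 H
  atom 7: Cl (halogen, monovalent) → 0 H
  atom 8: C, bond orders sum to 2 (valence 4) → 2 H
  atom 9: C, bond orders sum to 3 (valence 4) → 1 H
  atom 10: O, bond orders sum to 1 (valence 2) → 1 H
Totals → C:6, H:9, Cl:1, O:3.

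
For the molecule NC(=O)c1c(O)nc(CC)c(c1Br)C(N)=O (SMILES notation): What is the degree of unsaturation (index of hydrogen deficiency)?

Molecular formula: C9H10BrN3O3.
DoU = (2C + 2 + N − H − X) / 2, where X is the halogen count and O/S are ignored.
    = (2·9 + 2 + 3 − 10 − 1) / 2 = 12 / 2 = 6.

6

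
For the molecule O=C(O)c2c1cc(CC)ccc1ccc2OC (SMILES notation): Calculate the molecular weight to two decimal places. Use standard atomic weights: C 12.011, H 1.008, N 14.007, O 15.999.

230.26 g/mol

First, the molecular formula is C14H14O3 (counting implicit H from valence).
  C: 14 × 12.011 = 168.154
  H: 14 × 1.008 = 14.112
  O: 3 × 15.999 = 47.997
Sum: 14×12.011 + 14×1.008 + 3×15.999 = 230.263 → 230.26 g/mol.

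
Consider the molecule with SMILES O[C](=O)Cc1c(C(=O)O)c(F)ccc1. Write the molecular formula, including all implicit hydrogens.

C9H7FO4

Walk through each heavy atom and fill implicit hydrogens from standard valence (C 4, N 3, O 2, S 2, halogen 1); for lowercase aromatic atoms, an aromatic c carries 1 H when it has two neighbours and 0 H with three, and aromatic n carries 0 H:
  atom 1: O, bond orders sum to 1 (valence 2) → 1 H
  atom 2: C with explicit H count 0
  atom 3: O, bond orders sum to 2 (valence 2) → 0 H
  atom 4: C, bond orders sum to 2 (valence 4) → 2 H
  atom 5: aromatic c, 3 neighbours → 0 H
  atom 6: aromatic c, 3 neighbours → 0 H
  atom 7: C, bond orders sum to 4 (valence 4) → 0 H
  atom 8: O, bond orders sum to 2 (valence 2) → 0 H
  atom 9: O, bond orders sum to 1 (valence 2) → 1 H
  atom 10: aromatic c, 3 neighbours → 0 H
  atom 11: F (halogen, monovalent) → 0 H
  atom 12: aromatic c, 2 neighbours → 1 H
  atom 13: aromatic c, 2 neighbours → 1 H
  atom 14: aromatic c, 2 neighbours → 1 H
Totals → C:9, H:7, F:1, O:4.
In Hill order: C9H7FO4.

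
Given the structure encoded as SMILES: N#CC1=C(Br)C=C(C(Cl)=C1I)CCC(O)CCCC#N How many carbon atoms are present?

14

Count every carbon token in the SMILES (each C, including those in ring-closure positions and inside branches).
Carbon count: 14.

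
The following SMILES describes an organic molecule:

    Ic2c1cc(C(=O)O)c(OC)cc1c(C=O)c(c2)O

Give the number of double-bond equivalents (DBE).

9

Molecular formula: C13H9IO5.
DoU = (2C + 2 + N − H − X) / 2, where X is the halogen count and O/S are ignored.
    = (2·13 + 2 + 0 − 9 − 1) / 2 = 18 / 2 = 9.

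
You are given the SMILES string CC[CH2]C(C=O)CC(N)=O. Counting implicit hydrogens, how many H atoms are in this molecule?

Walk through each heavy atom and fill implicit hydrogens from standard valence (C 4, N 3, O 2, S 2, halogen 1):
  atom 1: C, bond orders sum to 1 (valence 4) → 3 H
  atom 2: C, bond orders sum to 2 (valence 4) → 2 H
  atom 3: C with explicit H count 2
  atom 4: C, bond orders sum to 3 (valence 4) → 1 H
  atom 5: C, bond orders sum to 3 (valence 4) → 1 H
  atom 6: O, bond orders sum to 2 (valence 2) → 0 H
  atom 7: C, bond orders sum to 2 (valence 4) → 2 H
  atom 8: C, bond orders sum to 4 (valence 4) → 0 H
  atom 9: N, bond orders sum to 1 (valence 3) → 2 H
  atom 10: O, bond orders sum to 2 (valence 2) → 0 H
Total hydrogens: 13.

13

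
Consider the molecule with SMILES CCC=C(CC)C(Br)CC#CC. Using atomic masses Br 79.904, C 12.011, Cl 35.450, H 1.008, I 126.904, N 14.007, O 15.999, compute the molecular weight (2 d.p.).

First, the molecular formula is C11H17Br (counting implicit H from valence).
  Br: 1 × 79.904 = 79.904
  C: 11 × 12.011 = 132.121
  H: 17 × 1.008 = 17.136
Sum: 1×79.904 + 11×12.011 + 17×1.008 = 229.161 → 229.16 g/mol.

229.16 g/mol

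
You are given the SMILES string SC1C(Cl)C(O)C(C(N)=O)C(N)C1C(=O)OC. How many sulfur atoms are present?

Scan the SMILES for S atoms (remember two-letter symbols like Cl and Br are single atoms).
Sulfur count: 1.

1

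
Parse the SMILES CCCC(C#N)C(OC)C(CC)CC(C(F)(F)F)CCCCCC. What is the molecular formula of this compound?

C19H34F3NO

Walk through each heavy atom and fill implicit hydrogens from standard valence (C 4, N 3, O 2, S 2, halogen 1):
  atom 1: C, bond orders sum to 1 (valence 4) → 3 H
  atom 2: C, bond orders sum to 2 (valence 4) → 2 H
  atom 3: C, bond orders sum to 2 (valence 4) → 2 H
  atom 4: C, bond orders sum to 3 (valence 4) → 1 H
  atom 5: C, bond orders sum to 4 (valence 4) → 0 H
  atom 6: N, bond orders sum to 3 (valence 3) → 0 H
  atom 7: C, bond orders sum to 3 (valence 4) → 1 H
  atom 8: O, bond orders sum to 2 (valence 2) → 0 H
  atom 9: C, bond orders sum to 1 (valence 4) → 3 H
  atom 10: C, bond orders sum to 3 (valence 4) → 1 H
  atom 11: C, bond orders sum to 2 (valence 4) → 2 H
  atom 12: C, bond orders sum to 1 (valence 4) → 3 H
  atom 13: C, bond orders sum to 2 (valence 4) → 2 H
  atom 14: C, bond orders sum to 3 (valence 4) → 1 H
  atom 15: C, bond orders sum to 4 (valence 4) → 0 H
  atom 16: F (halogen, monovalent) → 0 H
  atom 17: F (halogen, monovalent) → 0 H
  atom 18: F (halogen, monovalent) → 0 H
  atom 19: C, bond orders sum to 2 (valence 4) → 2 H
  atom 20: C, bond orders sum to 2 (valence 4) → 2 H
  atom 21: C, bond orders sum to 2 (valence 4) → 2 H
  atom 22: C, bond orders sum to 2 (valence 4) → 2 H
  atom 23: C, bond orders sum to 2 (valence 4) → 2 H
  atom 24: C, bond orders sum to 1 (valence 4) → 3 H
Totals → C:19, H:34, F:3, N:1, O:1.
In Hill order: C19H34F3NO.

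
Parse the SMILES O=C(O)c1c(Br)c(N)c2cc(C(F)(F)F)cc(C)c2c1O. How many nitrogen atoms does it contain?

1

Scan the SMILES for N atoms (remember two-letter symbols like Cl and Br are single atoms).
Nitrogen count: 1.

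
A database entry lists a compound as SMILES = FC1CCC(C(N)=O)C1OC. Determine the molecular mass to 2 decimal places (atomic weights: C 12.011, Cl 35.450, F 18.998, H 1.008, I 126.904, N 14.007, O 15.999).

First, the molecular formula is C7H12FNO2 (counting implicit H from valence).
  C: 7 × 12.011 = 84.077
  F: 1 × 18.998 = 18.998
  H: 12 × 1.008 = 12.096
  N: 1 × 14.007 = 14.007
  O: 2 × 15.999 = 31.998
Sum: 7×12.011 + 1×18.998 + 12×1.008 + 1×14.007 + 2×15.999 = 161.176 → 161.18 g/mol.

161.18 g/mol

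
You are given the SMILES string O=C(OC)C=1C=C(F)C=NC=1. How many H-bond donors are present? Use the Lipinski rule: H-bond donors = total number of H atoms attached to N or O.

0

Donors: find every N or O and count the H atoms it carries.
  atom 1 (O): bond orders sum to 2 → 0 H
  atom 3 (O): bond orders sum to 2 → 0 H
  atom 10 (N): bond orders sum to 3 → 0 H
Lipinski HBD = 0.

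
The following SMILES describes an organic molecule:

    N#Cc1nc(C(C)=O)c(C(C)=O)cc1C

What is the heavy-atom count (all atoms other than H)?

Every atom symbol written in the SMILES (organic subset) is one heavy atom; implicit H are not written.
Heavy atoms by element → C:11, N:2, O:2.
Total: 15.

15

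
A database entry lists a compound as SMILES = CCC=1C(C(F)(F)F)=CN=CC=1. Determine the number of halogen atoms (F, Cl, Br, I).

3

Halogen atoms appear at heavy-atom positions 6, 7, 8 (3×F).
Halogen count: 3.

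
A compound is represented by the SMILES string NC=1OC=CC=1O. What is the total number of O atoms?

Scan the SMILES for O atoms (remember two-letter symbols like Cl and Br are single atoms).
Oxygen count: 2.

2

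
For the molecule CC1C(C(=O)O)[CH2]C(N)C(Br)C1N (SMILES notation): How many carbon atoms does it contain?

8

Count every carbon token in the SMILES (each C, including those in ring-closure positions and inside branches).
Carbon count: 8.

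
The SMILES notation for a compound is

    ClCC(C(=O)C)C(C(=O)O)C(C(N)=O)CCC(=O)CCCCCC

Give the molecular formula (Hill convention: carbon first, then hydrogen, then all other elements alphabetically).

Walk through each heavy atom and fill implicit hydrogens from standard valence (C 4, N 3, O 2, S 2, halogen 1):
  atom 1: Cl (halogen, monovalent) → 0 H
  atom 2: C, bond orders sum to 2 (valence 4) → 2 H
  atom 3: C, bond orders sum to 3 (valence 4) → 1 H
  atom 4: C, bond orders sum to 4 (valence 4) → 0 H
  atom 5: O, bond orders sum to 2 (valence 2) → 0 H
  atom 6: C, bond orders sum to 1 (valence 4) → 3 H
  atom 7: C, bond orders sum to 3 (valence 4) → 1 H
  atom 8: C, bond orders sum to 4 (valence 4) → 0 H
  atom 9: O, bond orders sum to 2 (valence 2) → 0 H
  atom 10: O, bond orders sum to 1 (valence 2) → 1 H
  atom 11: C, bond orders sum to 3 (valence 4) → 1 H
  atom 12: C, bond orders sum to 4 (valence 4) → 0 H
  atom 13: N, bond orders sum to 1 (valence 3) → 2 H
  atom 14: O, bond orders sum to 2 (valence 2) → 0 H
  atom 15: C, bond orders sum to 2 (valence 4) → 2 H
  atom 16: C, bond orders sum to 2 (valence 4) → 2 H
  atom 17: C, bond orders sum to 4 (valence 4) → 0 H
  atom 18: O, bond orders sum to 2 (valence 2) → 0 H
  atom 19: C, bond orders sum to 2 (valence 4) → 2 H
  atom 20: C, bond orders sum to 2 (valence 4) → 2 H
  atom 21: C, bond orders sum to 2 (valence 4) → 2 H
  atom 22: C, bond orders sum to 2 (valence 4) → 2 H
  atom 23: C, bond orders sum to 2 (valence 4) → 2 H
  atom 24: C, bond orders sum to 1 (valence 4) → 3 H
Totals → C:17, H:28, Cl:1, N:1, O:5.
In Hill order: C17H28ClNO5.

C17H28ClNO5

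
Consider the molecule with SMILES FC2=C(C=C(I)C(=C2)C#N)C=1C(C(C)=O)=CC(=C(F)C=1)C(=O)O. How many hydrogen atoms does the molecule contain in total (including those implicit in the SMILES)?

8

Walk through each heavy atom and fill implicit hydrogens from standard valence (C 4, N 3, O 2, S 2, halogen 1):
  atom 1: F (halogen, monovalent) → 0 H
  atom 2: C, bond orders sum to 4 (valence 4) → 0 H
  atom 3: C, bond orders sum to 4 (valence 4) → 0 H
  atom 4: C, bond orders sum to 3 (valence 4) → 1 H
  atom 5: C, bond orders sum to 4 (valence 4) → 0 H
  atom 6: I (halogen, monovalent) → 0 H
  atom 7: C, bond orders sum to 4 (valence 4) → 0 H
  atom 8: C, bond orders sum to 3 (valence 4) → 1 H
  atom 9: C, bond orders sum to 4 (valence 4) → 0 H
  atom 10: N, bond orders sum to 3 (valence 3) → 0 H
  atom 11: C, bond orders sum to 4 (valence 4) → 0 H
  atom 12: C, bond orders sum to 4 (valence 4) → 0 H
  atom 13: C, bond orders sum to 4 (valence 4) → 0 H
  atom 14: C, bond orders sum to 1 (valence 4) → 3 H
  atom 15: O, bond orders sum to 2 (valence 2) → 0 H
  atom 16: C, bond orders sum to 3 (valence 4) → 1 H
  atom 17: C, bond orders sum to 4 (valence 4) → 0 H
  atom 18: C, bond orders sum to 4 (valence 4) → 0 H
  atom 19: F (halogen, monovalent) → 0 H
  atom 20: C, bond orders sum to 3 (valence 4) → 1 H
  atom 21: C, bond orders sum to 4 (valence 4) → 0 H
  atom 22: O, bond orders sum to 2 (valence 2) → 0 H
  atom 23: O, bond orders sum to 1 (valence 2) → 1 H
Total hydrogens: 8.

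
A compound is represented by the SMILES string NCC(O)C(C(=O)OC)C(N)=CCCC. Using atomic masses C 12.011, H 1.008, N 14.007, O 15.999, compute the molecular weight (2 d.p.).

216.28 g/mol

First, the molecular formula is C10H20N2O3 (counting implicit H from valence).
  C: 10 × 12.011 = 120.110
  H: 20 × 1.008 = 20.160
  N: 2 × 14.007 = 28.014
  O: 3 × 15.999 = 47.997
Sum: 10×12.011 + 20×1.008 + 2×14.007 + 3×15.999 = 216.281 → 216.28 g/mol.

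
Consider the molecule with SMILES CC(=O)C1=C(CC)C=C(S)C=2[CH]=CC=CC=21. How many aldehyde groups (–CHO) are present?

0

Scan the SMILES for the aldehyde motif — none present.
Groups that are present: 1 ketone, 1 thiol.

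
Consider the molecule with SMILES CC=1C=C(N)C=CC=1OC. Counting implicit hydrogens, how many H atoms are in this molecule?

11

Walk through each heavy atom and fill implicit hydrogens from standard valence (C 4, N 3, O 2, S 2, halogen 1):
  atom 1: C, bond orders sum to 1 (valence 4) → 3 H
  atom 2: C, bond orders sum to 4 (valence 4) → 0 H
  atom 3: C, bond orders sum to 3 (valence 4) → 1 H
  atom 4: C, bond orders sum to 4 (valence 4) → 0 H
  atom 5: N, bond orders sum to 1 (valence 3) → 2 H
  atom 6: C, bond orders sum to 3 (valence 4) → 1 H
  atom 7: C, bond orders sum to 3 (valence 4) → 1 H
  atom 8: C, bond orders sum to 4 (valence 4) → 0 H
  atom 9: O, bond orders sum to 2 (valence 2) → 0 H
  atom 10: C, bond orders sum to 1 (valence 4) → 3 H
Total hydrogens: 11.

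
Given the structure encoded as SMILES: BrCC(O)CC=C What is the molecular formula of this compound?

C5H9BrO

Walk through each heavy atom and fill implicit hydrogens from standard valence (C 4, N 3, O 2, S 2, halogen 1):
  atom 1: Br (halogen, monovalent) → 0 H
  atom 2: C, bond orders sum to 2 (valence 4) → 2 H
  atom 3: C, bond orders sum to 3 (valence 4) → 1 H
  atom 4: O, bond orders sum to 1 (valence 2) → 1 H
  atom 5: C, bond orders sum to 2 (valence 4) → 2 H
  atom 6: C, bond orders sum to 3 (valence 4) → 1 H
  atom 7: C, bond orders sum to 2 (valence 4) → 2 H
Totals → C:5, H:9, Br:1, O:1.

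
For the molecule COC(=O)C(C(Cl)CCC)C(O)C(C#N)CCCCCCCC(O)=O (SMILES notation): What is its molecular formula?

C18H30ClNO5

Walk through each heavy atom and fill implicit hydrogens from standard valence (C 4, N 3, O 2, S 2, halogen 1):
  atom 1: C, bond orders sum to 1 (valence 4) → 3 H
  atom 2: O, bond orders sum to 2 (valence 2) → 0 H
  atom 3: C, bond orders sum to 4 (valence 4) → 0 H
  atom 4: O, bond orders sum to 2 (valence 2) → 0 H
  atom 5: C, bond orders sum to 3 (valence 4) → 1 H
  atom 6: C, bond orders sum to 3 (valence 4) → 1 H
  atom 7: Cl (halogen, monovalent) → 0 H
  atom 8: C, bond orders sum to 2 (valence 4) → 2 H
  atom 9: C, bond orders sum to 2 (valence 4) → 2 H
  atom 10: C, bond orders sum to 1 (valence 4) → 3 H
  atom 11: C, bond orders sum to 3 (valence 4) → 1 H
  atom 12: O, bond orders sum to 1 (valence 2) → 1 H
  atom 13: C, bond orders sum to 3 (valence 4) → 1 H
  atom 14: C, bond orders sum to 4 (valence 4) → 0 H
  atom 15: N, bond orders sum to 3 (valence 3) → 0 H
  atom 16: C, bond orders sum to 2 (valence 4) → 2 H
  atom 17: C, bond orders sum to 2 (valence 4) → 2 H
  atom 18: C, bond orders sum to 2 (valence 4) → 2 H
  atom 19: C, bond orders sum to 2 (valence 4) → 2 H
  atom 20: C, bond orders sum to 2 (valence 4) → 2 H
  atom 21: C, bond orders sum to 2 (valence 4) → 2 H
  atom 22: C, bond orders sum to 2 (valence 4) → 2 H
  atom 23: C, bond orders sum to 4 (valence 4) → 0 H
  atom 24: O, bond orders sum to 1 (valence 2) → 1 H
  atom 25: O, bond orders sum to 2 (valence 2) → 0 H
Totals → C:18, H:30, Cl:1, N:1, O:5.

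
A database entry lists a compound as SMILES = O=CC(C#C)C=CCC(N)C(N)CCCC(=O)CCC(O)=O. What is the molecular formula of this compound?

C16H24N2O4

Walk through each heavy atom and fill implicit hydrogens from standard valence (C 4, N 3, O 2, S 2, halogen 1):
  atom 1: O, bond orders sum to 2 (valence 2) → 0 H
  atom 2: C, bond orders sum to 3 (valence 4) → 1 H
  atom 3: C, bond orders sum to 3 (valence 4) → 1 H
  atom 4: C, bond orders sum to 4 (valence 4) → 0 H
  atom 5: C, bond orders sum to 3 (valence 4) → 1 H
  atom 6: C, bond orders sum to 3 (valence 4) → 1 H
  atom 7: C, bond orders sum to 3 (valence 4) → 1 H
  atom 8: C, bond orders sum to 2 (valence 4) → 2 H
  atom 9: C, bond orders sum to 3 (valence 4) → 1 H
  atom 10: N, bond orders sum to 1 (valence 3) → 2 H
  atom 11: C, bond orders sum to 3 (valence 4) → 1 H
  atom 12: N, bond orders sum to 1 (valence 3) → 2 H
  atom 13: C, bond orders sum to 2 (valence 4) → 2 H
  atom 14: C, bond orders sum to 2 (valence 4) → 2 H
  atom 15: C, bond orders sum to 2 (valence 4) → 2 H
  atom 16: C, bond orders sum to 4 (valence 4) → 0 H
  atom 17: O, bond orders sum to 2 (valence 2) → 0 H
  atom 18: C, bond orders sum to 2 (valence 4) → 2 H
  atom 19: C, bond orders sum to 2 (valence 4) → 2 H
  atom 20: C, bond orders sum to 4 (valence 4) → 0 H
  atom 21: O, bond orders sum to 1 (valence 2) → 1 H
  atom 22: O, bond orders sum to 2 (valence 2) → 0 H
Totals → C:16, H:24, N:2, O:4.
In Hill order: C16H24N2O4.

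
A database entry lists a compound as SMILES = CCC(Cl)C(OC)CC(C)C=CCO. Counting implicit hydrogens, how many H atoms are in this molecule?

Walk through each heavy atom and fill implicit hydrogens from standard valence (C 4, N 3, O 2, S 2, halogen 1):
  atom 1: C, bond orders sum to 1 (valence 4) → 3 H
  atom 2: C, bond orders sum to 2 (valence 4) → 2 H
  atom 3: C, bond orders sum to 3 (valence 4) → 1 H
  atom 4: Cl (halogen, monovalent) → 0 H
  atom 5: C, bond orders sum to 3 (valence 4) → 1 H
  atom 6: O, bond orders sum to 2 (valence 2) → 0 H
  atom 7: C, bond orders sum to 1 (valence 4) → 3 H
  atom 8: C, bond orders sum to 2 (valence 4) → 2 H
  atom 9: C, bond orders sum to 3 (valence 4) → 1 H
  atom 10: C, bond orders sum to 1 (valence 4) → 3 H
  atom 11: C, bond orders sum to 3 (valence 4) → 1 H
  atom 12: C, bond orders sum to 3 (valence 4) → 1 H
  atom 13: C, bond orders sum to 2 (valence 4) → 2 H
  atom 14: O, bond orders sum to 1 (valence 2) → 1 H
Total hydrogens: 21.

21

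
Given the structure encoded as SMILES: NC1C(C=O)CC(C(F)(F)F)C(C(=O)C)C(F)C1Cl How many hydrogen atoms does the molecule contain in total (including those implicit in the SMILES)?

Walk through each heavy atom and fill implicit hydrogens from standard valence (C 4, N 3, O 2, S 2, halogen 1):
  atom 1: N, bond orders sum to 1 (valence 3) → 2 H
  atom 2: C, bond orders sum to 3 (valence 4) → 1 H
  atom 3: C, bond orders sum to 3 (valence 4) → 1 H
  atom 4: C, bond orders sum to 3 (valence 4) → 1 H
  atom 5: O, bond orders sum to 2 (valence 2) → 0 H
  atom 6: C, bond orders sum to 2 (valence 4) → 2 H
  atom 7: C, bond orders sum to 3 (valence 4) → 1 H
  atom 8: C, bond orders sum to 4 (valence 4) → 0 H
  atom 9: F (halogen, monovalent) → 0 H
  atom 10: F (halogen, monovalent) → 0 H
  atom 11: F (halogen, monovalent) → 0 H
  atom 12: C, bond orders sum to 3 (valence 4) → 1 H
  atom 13: C, bond orders sum to 4 (valence 4) → 0 H
  atom 14: O, bond orders sum to 2 (valence 2) → 0 H
  atom 15: C, bond orders sum to 1 (valence 4) → 3 H
  atom 16: C, bond orders sum to 3 (valence 4) → 1 H
  atom 17: F (halogen, monovalent) → 0 H
  atom 18: C, bond orders sum to 3 (valence 4) → 1 H
  atom 19: Cl (halogen, monovalent) → 0 H
Total hydrogens: 14.

14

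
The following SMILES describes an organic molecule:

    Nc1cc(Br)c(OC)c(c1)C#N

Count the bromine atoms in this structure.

1

Scan the SMILES for Br atoms (remember two-letter symbols like Cl and Br are single atoms).
Bromine count: 1.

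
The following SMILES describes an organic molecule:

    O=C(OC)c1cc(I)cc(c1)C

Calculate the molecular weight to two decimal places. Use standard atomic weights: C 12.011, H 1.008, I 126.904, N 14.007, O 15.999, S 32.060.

First, the molecular formula is C9H9IO2 (counting implicit H from valence).
  C: 9 × 12.011 = 108.099
  H: 9 × 1.008 = 9.072
  I: 1 × 126.904 = 126.904
  O: 2 × 15.999 = 31.998
Sum: 9×12.011 + 9×1.008 + 1×126.904 + 2×15.999 = 276.073 → 276.07 g/mol.

276.07 g/mol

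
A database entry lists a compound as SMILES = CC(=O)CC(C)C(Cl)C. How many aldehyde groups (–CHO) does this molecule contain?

0

Scan the SMILES for the aldehyde motif — none present.
Groups that are present: 1 ketone.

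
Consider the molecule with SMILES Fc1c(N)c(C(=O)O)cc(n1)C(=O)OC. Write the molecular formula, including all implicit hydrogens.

C8H7FN2O4

Walk through each heavy atom and fill implicit hydrogens from standard valence (C 4, N 3, O 2, S 2, halogen 1); for lowercase aromatic atoms, an aromatic c carries 1 H when it has two neighbours and 0 H with three, and aromatic n carries 0 H:
  atom 1: F (halogen, monovalent) → 0 H
  atom 2: aromatic c, 3 neighbours → 0 H
  atom 3: aromatic c, 3 neighbours → 0 H
  atom 4: N, bond orders sum to 1 (valence 3) → 2 H
  atom 5: aromatic c, 3 neighbours → 0 H
  atom 6: C, bond orders sum to 4 (valence 4) → 0 H
  atom 7: O, bond orders sum to 2 (valence 2) → 0 H
  atom 8: O, bond orders sum to 1 (valence 2) → 1 H
  atom 9: aromatic c, 2 neighbours → 1 H
  atom 10: aromatic c, 3 neighbours → 0 H
  atom 11: aromatic n, 2 neighbours → 0 H
  atom 12: C, bond orders sum to 4 (valence 4) → 0 H
  atom 13: O, bond orders sum to 2 (valence 2) → 0 H
  atom 14: O, bond orders sum to 2 (valence 2) → 0 H
  atom 15: C, bond orders sum to 1 (valence 4) → 3 H
Totals → C:8, H:7, F:1, N:2, O:4.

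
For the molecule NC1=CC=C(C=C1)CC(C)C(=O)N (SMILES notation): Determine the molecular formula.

Walk through each heavy atom and fill implicit hydrogens from standard valence (C 4, N 3, O 2, S 2, halogen 1):
  atom 1: N, bond orders sum to 1 (valence 3) → 2 H
  atom 2: C, bond orders sum to 4 (valence 4) → 0 H
  atom 3: C, bond orders sum to 3 (valence 4) → 1 H
  atom 4: C, bond orders sum to 3 (valence 4) → 1 H
  atom 5: C, bond orders sum to 4 (valence 4) → 0 H
  atom 6: C, bond orders sum to 3 (valence 4) → 1 H
  atom 7: C, bond orders sum to 3 (valence 4) → 1 H
  atom 8: C, bond orders sum to 2 (valence 4) → 2 H
  atom 9: C, bond orders sum to 3 (valence 4) → 1 H
  atom 10: C, bond orders sum to 1 (valence 4) → 3 H
  atom 11: C, bond orders sum to 4 (valence 4) → 0 H
  atom 12: O, bond orders sum to 2 (valence 2) → 0 H
  atom 13: N, bond orders sum to 1 (valence 3) → 2 H
Totals → C:10, H:14, N:2, O:1.

C10H14N2O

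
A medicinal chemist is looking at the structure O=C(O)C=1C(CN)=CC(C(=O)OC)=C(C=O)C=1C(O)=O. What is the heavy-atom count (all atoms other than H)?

Every atom symbol written in the SMILES (organic subset) is one heavy atom; implicit H are not written.
Heavy atoms by element → C:12, N:1, O:7.
Total: 20.

20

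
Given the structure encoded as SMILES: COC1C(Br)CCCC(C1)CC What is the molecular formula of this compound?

Walk through each heavy atom and fill implicit hydrogens from standard valence (C 4, N 3, O 2, S 2, halogen 1):
  atom 1: C, bond orders sum to 1 (valence 4) → 3 H
  atom 2: O, bond orders sum to 2 (valence 2) → 0 H
  atom 3: C, bond orders sum to 3 (valence 4) → 1 H
  atom 4: C, bond orders sum to 3 (valence 4) → 1 H
  atom 5: Br (halogen, monovalent) → 0 H
  atom 6: C, bond orders sum to 2 (valence 4) → 2 H
  atom 7: C, bond orders sum to 2 (valence 4) → 2 H
  atom 8: C, bond orders sum to 2 (valence 4) → 2 H
  atom 9: C, bond orders sum to 3 (valence 4) → 1 H
  atom 10: C, bond orders sum to 2 (valence 4) → 2 H
  atom 11: C, bond orders sum to 2 (valence 4) → 2 H
  atom 12: C, bond orders sum to 1 (valence 4) → 3 H
Totals → C:10, H:19, Br:1, O:1.
In Hill order: C10H19BrO.

C10H19BrO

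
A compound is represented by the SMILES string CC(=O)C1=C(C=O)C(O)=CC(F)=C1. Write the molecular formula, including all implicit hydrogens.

Walk through each heavy atom and fill implicit hydrogens from standard valence (C 4, N 3, O 2, S 2, halogen 1):
  atom 1: C, bond orders sum to 1 (valence 4) → 3 H
  atom 2: C, bond orders sum to 4 (valence 4) → 0 H
  atom 3: O, bond orders sum to 2 (valence 2) → 0 H
  atom 4: C, bond orders sum to 4 (valence 4) → 0 H
  atom 5: C, bond orders sum to 4 (valence 4) → 0 H
  atom 6: C, bond orders sum to 3 (valence 4) → 1 H
  atom 7: O, bond orders sum to 2 (valence 2) → 0 H
  atom 8: C, bond orders sum to 4 (valence 4) → 0 H
  atom 9: O, bond orders sum to 1 (valence 2) → 1 H
  atom 10: C, bond orders sum to 3 (valence 4) → 1 H
  atom 11: C, bond orders sum to 4 (valence 4) → 0 H
  atom 12: F (halogen, monovalent) → 0 H
  atom 13: C, bond orders sum to 3 (valence 4) → 1 H
Totals → C:9, H:7, F:1, O:3.

C9H7FO3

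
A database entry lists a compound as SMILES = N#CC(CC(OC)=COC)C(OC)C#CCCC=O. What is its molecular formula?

Walk through each heavy atom and fill implicit hydrogens from standard valence (C 4, N 3, O 2, S 2, halogen 1):
  atom 1: N, bond orders sum to 3 (valence 3) → 0 H
  atom 2: C, bond orders sum to 4 (valence 4) → 0 H
  atom 3: C, bond orders sum to 3 (valence 4) → 1 H
  atom 4: C, bond orders sum to 2 (valence 4) → 2 H
  atom 5: C, bond orders sum to 4 (valence 4) → 0 H
  atom 6: O, bond orders sum to 2 (valence 2) → 0 H
  atom 7: C, bond orders sum to 1 (valence 4) → 3 H
  atom 8: C, bond orders sum to 3 (valence 4) → 1 H
  atom 9: O, bond orders sum to 2 (valence 2) → 0 H
  atom 10: C, bond orders sum to 1 (valence 4) → 3 H
  atom 11: C, bond orders sum to 3 (valence 4) → 1 H
  atom 12: O, bond orders sum to 2 (valence 2) → 0 H
  atom 13: C, bond orders sum to 1 (valence 4) → 3 H
  atom 14: C, bond orders sum to 4 (valence 4) → 0 H
  atom 15: C, bond orders sum to 4 (valence 4) → 0 H
  atom 16: C, bond orders sum to 2 (valence 4) → 2 H
  atom 17: C, bond orders sum to 2 (valence 4) → 2 H
  atom 18: C, bond orders sum to 3 (valence 4) → 1 H
  atom 19: O, bond orders sum to 2 (valence 2) → 0 H
Totals → C:14, H:19, N:1, O:4.

C14H19NO4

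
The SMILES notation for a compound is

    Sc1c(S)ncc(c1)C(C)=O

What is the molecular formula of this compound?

C7H7NOS2

Walk through each heavy atom and fill implicit hydrogens from standard valence (C 4, N 3, O 2, S 2, halogen 1); for lowercase aromatic atoms, an aromatic c carries 1 H when it has two neighbours and 0 H with three, and aromatic n carries 0 H:
  atom 1: S, bond orders sum to 1 (valence 2) → 1 H
  atom 2: aromatic c, 3 neighbours → 0 H
  atom 3: aromatic c, 3 neighbours → 0 H
  atom 4: S, bond orders sum to 1 (valence 2) → 1 H
  atom 5: aromatic n, 2 neighbours → 0 H
  atom 6: aromatic c, 2 neighbours → 1 H
  atom 7: aromatic c, 3 neighbours → 0 H
  atom 8: aromatic c, 2 neighbours → 1 H
  atom 9: C, bond orders sum to 4 (valence 4) → 0 H
  atom 10: C, bond orders sum to 1 (valence 4) → 3 H
  atom 11: O, bond orders sum to 2 (valence 2) → 0 H
Totals → C:7, H:7, N:1, O:1, S:2.
In Hill order: C7H7NOS2.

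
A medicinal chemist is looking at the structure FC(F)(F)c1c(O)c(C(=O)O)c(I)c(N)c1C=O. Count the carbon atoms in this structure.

Count every carbon token in the SMILES (each C, including those in ring-closure positions and inside branches).
Carbon count: 9.

9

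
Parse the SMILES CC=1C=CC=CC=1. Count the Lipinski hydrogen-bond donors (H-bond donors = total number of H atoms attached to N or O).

Donors: find every N or O and count the H atoms it carries.
  (no N or O atoms present)
Lipinski HBD = 0.

0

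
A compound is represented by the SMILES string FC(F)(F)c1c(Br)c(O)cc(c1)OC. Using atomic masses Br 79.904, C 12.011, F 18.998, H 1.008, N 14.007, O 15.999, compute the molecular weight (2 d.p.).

271.03 g/mol

First, the molecular formula is C8H6BrF3O2 (counting implicit H from valence).
  Br: 1 × 79.904 = 79.904
  C: 8 × 12.011 = 96.088
  F: 3 × 18.998 = 56.994
  H: 6 × 1.008 = 6.048
  O: 2 × 15.999 = 31.998
Sum: 1×79.904 + 8×12.011 + 3×18.998 + 6×1.008 + 2×15.999 = 271.032 → 271.03 g/mol.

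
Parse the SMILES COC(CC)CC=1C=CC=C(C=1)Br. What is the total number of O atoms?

1

Scan the SMILES for O atoms (remember two-letter symbols like Cl and Br are single atoms).
Oxygen count: 1.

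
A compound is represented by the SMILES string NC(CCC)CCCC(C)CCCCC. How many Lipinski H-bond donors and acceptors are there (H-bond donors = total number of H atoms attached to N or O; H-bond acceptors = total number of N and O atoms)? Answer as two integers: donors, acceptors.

2, 1

Donors: find every N or O and count the H atoms it carries.
  atom 1 (N): bond orders sum to 1 → 2 H
Lipinski HBD = 2.
Acceptors: N atoms = 1, O atoms = 0 → HBA = 1.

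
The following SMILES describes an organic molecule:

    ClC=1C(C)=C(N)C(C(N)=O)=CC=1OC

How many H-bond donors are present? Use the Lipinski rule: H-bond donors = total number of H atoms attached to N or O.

4

Donors: find every N or O and count the H atoms it carries.
  atom 6 (N): bond orders sum to 1 → 2 H
  atom 9 (N): bond orders sum to 1 → 2 H
  atom 10 (O): bond orders sum to 2 → 0 H
  atom 13 (O): bond orders sum to 2 → 0 H
Lipinski HBD = 4.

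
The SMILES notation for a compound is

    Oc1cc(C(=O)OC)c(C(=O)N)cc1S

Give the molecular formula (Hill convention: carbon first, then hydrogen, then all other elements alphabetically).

Walk through each heavy atom and fill implicit hydrogens from standard valence (C 4, N 3, O 2, S 2, halogen 1); for lowercase aromatic atoms, an aromatic c carries 1 H when it has two neighbours and 0 H with three, and aromatic n carries 0 H:
  atom 1: O, bond orders sum to 1 (valence 2) → 1 H
  atom 2: aromatic c, 3 neighbours → 0 H
  atom 3: aromatic c, 2 neighbours → 1 H
  atom 4: aromatic c, 3 neighbours → 0 H
  atom 5: C, bond orders sum to 4 (valence 4) → 0 H
  atom 6: O, bond orders sum to 2 (valence 2) → 0 H
  atom 7: O, bond orders sum to 2 (valence 2) → 0 H
  atom 8: C, bond orders sum to 1 (valence 4) → 3 H
  atom 9: aromatic c, 3 neighbours → 0 H
  atom 10: C, bond orders sum to 4 (valence 4) → 0 H
  atom 11: O, bond orders sum to 2 (valence 2) → 0 H
  atom 12: N, bond orders sum to 1 (valence 3) → 2 H
  atom 13: aromatic c, 2 neighbours → 1 H
  atom 14: aromatic c, 3 neighbours → 0 H
  atom 15: S, bond orders sum to 1 (valence 2) → 1 H
Totals → C:9, H:9, N:1, O:4, S:1.
In Hill order: C9H9NO4S.

C9H9NO4S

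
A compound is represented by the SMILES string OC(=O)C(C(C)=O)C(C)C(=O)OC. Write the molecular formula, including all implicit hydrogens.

C8H12O5

Walk through each heavy atom and fill implicit hydrogens from standard valence (C 4, N 3, O 2, S 2, halogen 1):
  atom 1: O, bond orders sum to 1 (valence 2) → 1 H
  atom 2: C, bond orders sum to 4 (valence 4) → 0 H
  atom 3: O, bond orders sum to 2 (valence 2) → 0 H
  atom 4: C, bond orders sum to 3 (valence 4) → 1 H
  atom 5: C, bond orders sum to 4 (valence 4) → 0 H
  atom 6: C, bond orders sum to 1 (valence 4) → 3 H
  atom 7: O, bond orders sum to 2 (valence 2) → 0 H
  atom 8: C, bond orders sum to 3 (valence 4) → 1 H
  atom 9: C, bond orders sum to 1 (valence 4) → 3 H
  atom 10: C, bond orders sum to 4 (valence 4) → 0 H
  atom 11: O, bond orders sum to 2 (valence 2) → 0 H
  atom 12: O, bond orders sum to 2 (valence 2) → 0 H
  atom 13: C, bond orders sum to 1 (valence 4) → 3 H
Totals → C:8, H:12, O:5.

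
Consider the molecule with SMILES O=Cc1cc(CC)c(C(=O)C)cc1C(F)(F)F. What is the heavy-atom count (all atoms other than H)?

Every atom symbol written in the SMILES (organic subset) is one heavy atom; implicit H are not written.
Heavy atoms by element → C:12, F:3, O:2.
Total: 17.

17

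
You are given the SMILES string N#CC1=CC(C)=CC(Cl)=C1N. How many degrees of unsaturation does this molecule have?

Degree of unsaturation = (number of rings) + (number of π bonds).
Ring closures in the SMILES: 1.
π bonds: 3 double bonds (each 1 DoU), 1 triple bond (each 2 DoU) → 5 DoU from unsaturation.
Total DoU = 1 + 5 = 6.

6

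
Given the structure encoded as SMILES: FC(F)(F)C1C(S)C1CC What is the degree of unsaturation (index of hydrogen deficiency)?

1

Degree of unsaturation = (number of rings) + (number of π bonds).
Ring closures in the SMILES: 1.
π bonds: none → 0 DoU from unsaturation.
Total DoU = 1 + 0 = 1.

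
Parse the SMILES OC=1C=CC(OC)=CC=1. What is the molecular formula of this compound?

Walk through each heavy atom and fill implicit hydrogens from standard valence (C 4, N 3, O 2, S 2, halogen 1):
  atom 1: O, bond orders sum to 1 (valence 2) → 1 H
  atom 2: C, bond orders sum to 4 (valence 4) → 0 H
  atom 3: C, bond orders sum to 3 (valence 4) → 1 H
  atom 4: C, bond orders sum to 3 (valence 4) → 1 H
  atom 5: C, bond orders sum to 4 (valence 4) → 0 H
  atom 6: O, bond orders sum to 2 (valence 2) → 0 H
  atom 7: C, bond orders sum to 1 (valence 4) → 3 H
  atom 8: C, bond orders sum to 3 (valence 4) → 1 H
  atom 9: C, bond orders sum to 3 (valence 4) → 1 H
Totals → C:7, H:8, O:2.

C7H8O2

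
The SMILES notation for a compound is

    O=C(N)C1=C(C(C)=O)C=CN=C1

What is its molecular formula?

C8H8N2O2

Walk through each heavy atom and fill implicit hydrogens from standard valence (C 4, N 3, O 2, S 2, halogen 1):
  atom 1: O, bond orders sum to 2 (valence 2) → 0 H
  atom 2: C, bond orders sum to 4 (valence 4) → 0 H
  atom 3: N, bond orders sum to 1 (valence 3) → 2 H
  atom 4: C, bond orders sum to 4 (valence 4) → 0 H
  atom 5: C, bond orders sum to 4 (valence 4) → 0 H
  atom 6: C, bond orders sum to 4 (valence 4) → 0 H
  atom 7: C, bond orders sum to 1 (valence 4) → 3 H
  atom 8: O, bond orders sum to 2 (valence 2) → 0 H
  atom 9: C, bond orders sum to 3 (valence 4) → 1 H
  atom 10: C, bond orders sum to 3 (valence 4) → 1 H
  atom 11: N, bond orders sum to 3 (valence 3) → 0 H
  atom 12: C, bond orders sum to 3 (valence 4) → 1 H
Totals → C:8, H:8, N:2, O:2.
In Hill order: C8H8N2O2.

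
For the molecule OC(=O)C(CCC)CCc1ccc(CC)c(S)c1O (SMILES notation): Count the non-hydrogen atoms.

19

Every atom symbol written in the SMILES (organic subset) is one heavy atom; implicit H are not written.
Heavy atoms by element → C:15, O:3, S:1.
Total: 19.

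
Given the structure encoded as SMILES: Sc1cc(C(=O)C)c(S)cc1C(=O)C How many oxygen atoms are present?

2

Scan the SMILES for O atoms (remember two-letter symbols like Cl and Br are single atoms).
Oxygen count: 2.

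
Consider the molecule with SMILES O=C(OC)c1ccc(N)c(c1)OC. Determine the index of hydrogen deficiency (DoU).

Molecular formula: C9H11NO3.
DoU = (2C + 2 + N − H − X) / 2, where X is the halogen count and O/S are ignored.
    = (2·9 + 2 + 1 − 11 − 0) / 2 = 10 / 2 = 5.

5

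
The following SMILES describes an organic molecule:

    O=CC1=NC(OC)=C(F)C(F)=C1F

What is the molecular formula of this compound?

Walk through each heavy atom and fill implicit hydrogens from standard valence (C 4, N 3, O 2, S 2, halogen 1):
  atom 1: O, bond orders sum to 2 (valence 2) → 0 H
  atom 2: C, bond orders sum to 3 (valence 4) → 1 H
  atom 3: C, bond orders sum to 4 (valence 4) → 0 H
  atom 4: N, bond orders sum to 3 (valence 3) → 0 H
  atom 5: C, bond orders sum to 4 (valence 4) → 0 H
  atom 6: O, bond orders sum to 2 (valence 2) → 0 H
  atom 7: C, bond orders sum to 1 (valence 4) → 3 H
  atom 8: C, bond orders sum to 4 (valence 4) → 0 H
  atom 9: F (halogen, monovalent) → 0 H
  atom 10: C, bond orders sum to 4 (valence 4) → 0 H
  atom 11: F (halogen, monovalent) → 0 H
  atom 12: C, bond orders sum to 4 (valence 4) → 0 H
  atom 13: F (halogen, monovalent) → 0 H
Totals → C:7, H:4, F:3, N:1, O:2.
In Hill order: C7H4F3NO2.

C7H4F3NO2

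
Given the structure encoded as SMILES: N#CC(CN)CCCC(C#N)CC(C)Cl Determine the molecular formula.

Walk through each heavy atom and fill implicit hydrogens from standard valence (C 4, N 3, O 2, S 2, halogen 1):
  atom 1: N, bond orders sum to 3 (valence 3) → 0 H
  atom 2: C, bond orders sum to 4 (valence 4) → 0 H
  atom 3: C, bond orders sum to 3 (valence 4) → 1 H
  atom 4: C, bond orders sum to 2 (valence 4) → 2 H
  atom 5: N, bond orders sum to 1 (valence 3) → 2 H
  atom 6: C, bond orders sum to 2 (valence 4) → 2 H
  atom 7: C, bond orders sum to 2 (valence 4) → 2 H
  atom 8: C, bond orders sum to 2 (valence 4) → 2 H
  atom 9: C, bond orders sum to 3 (valence 4) → 1 H
  atom 10: C, bond orders sum to 4 (valence 4) → 0 H
  atom 11: N, bond orders sum to 3 (valence 3) → 0 H
  atom 12: C, bond orders sum to 2 (valence 4) → 2 H
  atom 13: C, bond orders sum to 3 (valence 4) → 1 H
  atom 14: C, bond orders sum to 1 (valence 4) → 3 H
  atom 15: Cl (halogen, monovalent) → 0 H
Totals → C:11, H:18, Cl:1, N:3.
In Hill order: C11H18ClN3.

C11H18ClN3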